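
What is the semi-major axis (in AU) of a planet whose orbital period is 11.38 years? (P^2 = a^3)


a = P^(2/3) = 11.38^(2/3) = 5.0594

5.0594 AU


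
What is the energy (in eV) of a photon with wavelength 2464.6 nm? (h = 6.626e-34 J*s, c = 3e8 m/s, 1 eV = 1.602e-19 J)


E = hc/lambda = 6.626e-34 * 3e8 / 2.465e-06 = 8.065e-20 J = 0.5035 eV

0.5035 eV


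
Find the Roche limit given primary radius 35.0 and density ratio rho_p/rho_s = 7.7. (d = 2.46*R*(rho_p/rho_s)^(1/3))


d_Roche = 2.46 * 35.0 * 7.7^(1/3) = 170.02

170.02


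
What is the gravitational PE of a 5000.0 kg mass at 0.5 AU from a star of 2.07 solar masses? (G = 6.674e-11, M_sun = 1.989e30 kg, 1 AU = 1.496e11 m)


M = 2.07 * 1.989e30 kg = 4.11723e+30 kg; r = 0.5 AU * 1.496e11 m/AU = 7.48e+10 m. U = -GM*m/r = -(6.674e-11 * 4.11723e+30 * 5000.0) / 7.48e+10 = -1.837e+13

-1.837e+13 J


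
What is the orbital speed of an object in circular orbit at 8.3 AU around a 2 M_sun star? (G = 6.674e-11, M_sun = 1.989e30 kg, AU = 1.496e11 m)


v = sqrt(GM/r) = sqrt(6.674e-11 * 3.978e+30 / 1.242e+12) = 14622.4669

14622.4669 m/s


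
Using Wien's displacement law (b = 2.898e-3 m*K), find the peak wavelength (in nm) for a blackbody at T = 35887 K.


lam_max = b / T = 2.898e-3 / 35887 = 8.075e-08 m = 80.7535 nm

80.7535 nm


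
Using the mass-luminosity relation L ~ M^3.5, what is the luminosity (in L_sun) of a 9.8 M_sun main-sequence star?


L/L_sun = (M/M_sun)^3.5 = 9.8^3.5 = 2946.397

2946.397 L_sun


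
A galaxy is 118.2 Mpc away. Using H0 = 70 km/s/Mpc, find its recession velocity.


v = H0 * d = 70 * 118.2 = 8274.0

8274.0 km/s


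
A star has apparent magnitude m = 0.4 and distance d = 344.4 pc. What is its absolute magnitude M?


M = m - 5*log10(d) + 5 = 0.4 - 5*log10(344.4) + 5 = -7.2853

-7.2853


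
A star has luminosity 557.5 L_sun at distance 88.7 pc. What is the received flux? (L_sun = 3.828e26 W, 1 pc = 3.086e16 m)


F = L / (4*pi*d^2) = 2.134e+29 / (4*pi*(2.737e+18)^2) = 2.267e-09

2.267e-09 W/m^2


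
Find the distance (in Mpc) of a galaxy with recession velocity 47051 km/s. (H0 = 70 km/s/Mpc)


d = v / H0 = 47051 / 70 = 672.1571

672.1571 Mpc


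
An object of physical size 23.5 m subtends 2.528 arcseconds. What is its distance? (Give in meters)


D = size / theta_rad, theta_rad = 2.528 * pi/(180*3600) = 1.226e-05, D = 1.917e+06

1.917e+06 m


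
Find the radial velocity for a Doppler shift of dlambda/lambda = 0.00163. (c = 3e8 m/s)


v = (dlambda/lambda) * c = 0.00163 * 3e8 = 489000.0

489000.0 m/s


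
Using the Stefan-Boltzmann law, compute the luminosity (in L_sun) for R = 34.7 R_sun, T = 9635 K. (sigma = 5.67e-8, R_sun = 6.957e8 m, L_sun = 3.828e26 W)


R = 34.7 * 6.957e8 m = 2.414079e+10 m. L = 4*pi*R^2*sigma*T^4 = 4*pi*(2.414079e+10)^2 * 5.67e-8 * 9635^4 = 3.578514285e+30 W. L/L_sun = 3.578514285e+30 / 3.828e26 = 9348.2609

9348.2609 L_sun


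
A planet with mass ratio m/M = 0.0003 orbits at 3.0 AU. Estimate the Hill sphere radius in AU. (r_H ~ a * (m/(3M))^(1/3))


r_H = a * (m/3M)^(1/3) = 3.0 * (0.0003/3)^(1/3) = 0.1392

0.1392 AU


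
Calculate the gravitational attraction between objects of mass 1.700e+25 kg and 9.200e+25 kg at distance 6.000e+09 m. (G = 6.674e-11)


F = G*m1*m2/r^2 = 6.674e-11 * 1.700e+25 * 9.200e+25 / (6.000e+09)^2 = 6.674e-11 * 1.564e+51 / 3.600e+19 = 2.899e+21

2.899e+21 N


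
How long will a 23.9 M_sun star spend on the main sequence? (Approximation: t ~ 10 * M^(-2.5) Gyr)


t = 10 * M^(-2.5) = 10 * 23.9^(-2.5) = 0.0036

0.0036 Gyr


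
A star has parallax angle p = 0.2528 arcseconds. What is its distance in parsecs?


d = 1/p = 1/0.2528 = 3.9557

3.9557 pc


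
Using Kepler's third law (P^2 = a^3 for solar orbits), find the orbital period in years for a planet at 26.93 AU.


P = a^(3/2) = 26.93^1.5 = 139.7509

139.7509 years


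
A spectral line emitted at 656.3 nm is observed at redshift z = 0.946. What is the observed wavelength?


lam_obs = lam_emit * (1 + z) = 656.3 * (1 + 0.946) = 1277.1598

1277.1598 nm


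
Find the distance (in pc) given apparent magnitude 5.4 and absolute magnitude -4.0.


d = 10^((m - M + 5)/5) = 10^((5.4 - -4.0 + 5)/5) = 758.5776

758.5776 pc


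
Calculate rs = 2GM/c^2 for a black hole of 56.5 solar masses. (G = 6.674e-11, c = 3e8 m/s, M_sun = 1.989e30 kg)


M = 56.5 * 1.989e30 kg = 1.123785e+32 kg. rs = 2GM/c^2 = 2 * 6.674e-11 * 1.123785e+32 / (3e8)^2 = 166669.802

166669.802 m


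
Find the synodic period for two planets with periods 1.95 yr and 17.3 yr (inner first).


1/P_syn = |1/P1 - 1/P2| = |1/1.95 - 1/17.3| => P_syn = 2.1977

2.1977 years


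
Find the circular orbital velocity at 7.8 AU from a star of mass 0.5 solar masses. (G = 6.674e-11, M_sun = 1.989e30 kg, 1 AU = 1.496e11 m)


v = sqrt(GM/r) = sqrt(6.674e-11 * 9.945e+29 / 1.167e+12) = 7541.9283

7541.9283 m/s


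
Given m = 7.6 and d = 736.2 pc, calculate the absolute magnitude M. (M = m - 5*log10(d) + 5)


M = m - 5*log10(d) + 5 = 7.6 - 5*log10(736.2) + 5 = -1.735

-1.735


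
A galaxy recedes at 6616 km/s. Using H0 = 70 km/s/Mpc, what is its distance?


d = v / H0 = 6616 / 70 = 94.5143

94.5143 Mpc


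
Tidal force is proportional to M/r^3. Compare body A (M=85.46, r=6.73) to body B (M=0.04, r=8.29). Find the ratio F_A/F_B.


Ratio = (M1/r1^3) / (M2/r2^3) = (85.46/6.73^3) / (0.04/8.29^3) = 3993.2021

3993.2021


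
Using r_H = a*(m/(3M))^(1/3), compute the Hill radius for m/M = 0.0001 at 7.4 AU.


r_H = a * (m/3M)^(1/3) = 7.4 * (0.0001/3)^(1/3) = 0.2382

0.2382 AU


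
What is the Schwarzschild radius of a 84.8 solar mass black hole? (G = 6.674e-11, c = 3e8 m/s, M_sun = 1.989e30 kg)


M = 84.8 * 1.989e30 kg = 1.686672e+32 kg. rs = 2GM/c^2 = 2 * 6.674e-11 * 1.686672e+32 / (3e8)^2 = 250152.1984

250152.1984 m


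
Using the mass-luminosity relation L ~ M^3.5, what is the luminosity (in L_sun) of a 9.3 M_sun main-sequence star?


L/L_sun = (M/M_sun)^3.5 = 9.3^3.5 = 2452.9592

2452.9592 L_sun


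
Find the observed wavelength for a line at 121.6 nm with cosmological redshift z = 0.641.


lam_obs = lam_emit * (1 + z) = 121.6 * (1 + 0.641) = 199.5456

199.5456 nm


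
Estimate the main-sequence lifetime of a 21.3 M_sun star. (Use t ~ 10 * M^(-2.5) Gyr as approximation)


t = 10 * M^(-2.5) = 10 * 21.3^(-2.5) = 0.0048

0.0048 Gyr


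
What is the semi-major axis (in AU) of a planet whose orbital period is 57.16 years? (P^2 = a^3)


a = P^(2/3) = 57.16^(2/3) = 14.8387

14.8387 AU


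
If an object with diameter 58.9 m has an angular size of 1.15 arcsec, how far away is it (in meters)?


D = size / theta_rad, theta_rad = 1.15 * pi/(180*3600) = 5.575e-06, D = 1.056e+07

1.056e+07 m


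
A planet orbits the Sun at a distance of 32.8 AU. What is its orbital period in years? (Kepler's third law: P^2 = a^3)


P = a^(3/2) = 32.8^1.5 = 187.8498

187.8498 years


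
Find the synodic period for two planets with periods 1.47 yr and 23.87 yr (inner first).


1/P_syn = |1/P1 - 1/P2| = |1/1.47 - 1/23.87| => P_syn = 1.5665

1.5665 years


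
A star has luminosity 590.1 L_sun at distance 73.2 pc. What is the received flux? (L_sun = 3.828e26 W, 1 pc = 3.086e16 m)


F = L / (4*pi*d^2) = 2.259e+29 / (4*pi*(2.259e+18)^2) = 3.523e-09

3.523e-09 W/m^2


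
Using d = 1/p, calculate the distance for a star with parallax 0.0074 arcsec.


d = 1/p = 1/0.0074 = 135.1351

135.1351 pc


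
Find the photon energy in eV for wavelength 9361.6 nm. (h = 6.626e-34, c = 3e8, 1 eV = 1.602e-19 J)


E = hc/lambda = 6.626e-34 * 3e8 / 9.362e-06 = 2.123e-20 J = 0.1325 eV

0.1325 eV


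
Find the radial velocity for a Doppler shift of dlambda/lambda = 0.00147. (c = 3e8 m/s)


v = (dlambda/lambda) * c = 0.00147 * 3e8 = 441000.0

441000.0 m/s


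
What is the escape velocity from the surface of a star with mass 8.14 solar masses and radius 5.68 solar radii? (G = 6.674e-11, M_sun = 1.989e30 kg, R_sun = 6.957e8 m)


M = 8.14 * 1.989e30 kg = 1.619046e+31 kg; R = 5.68 * 6.957e8 m = 3.951576e+09 m. v_esc = sqrt(2GM/R) = sqrt(2 * 6.674e-11 * 1.619046e+31 / 3.951576e+09) = 739524.4267

739524.4267 m/s


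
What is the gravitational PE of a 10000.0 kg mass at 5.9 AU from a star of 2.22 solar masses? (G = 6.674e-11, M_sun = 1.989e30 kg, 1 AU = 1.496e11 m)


M = 2.22 * 1.989e30 kg = 4.41558e+30 kg; r = 5.9 AU * 1.496e11 m/AU = 8.8264e+11 m. U = -GM*m/r = -(6.674e-11 * 4.41558e+30 * 10000.0) / 8.8264e+11 = -3.339e+12

-3.339e+12 J


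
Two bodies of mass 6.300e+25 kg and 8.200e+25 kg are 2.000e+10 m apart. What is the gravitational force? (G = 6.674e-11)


F = G*m1*m2/r^2 = 6.674e-11 * 6.300e+25 * 8.200e+25 / (2.000e+10)^2 = 6.674e-11 * 5.166e+51 / 4.000e+20 = 8.619e+20

8.619e+20 N


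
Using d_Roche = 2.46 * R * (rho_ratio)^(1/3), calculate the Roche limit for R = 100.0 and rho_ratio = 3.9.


d_Roche = 2.46 * 100.0 * 3.9^(1/3) = 387.219

387.219


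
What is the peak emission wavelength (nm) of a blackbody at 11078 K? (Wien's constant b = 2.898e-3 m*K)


lam_max = b / T = 2.898e-3 / 11078 = 2.616e-07 m = 261.5996 nm

261.5996 nm


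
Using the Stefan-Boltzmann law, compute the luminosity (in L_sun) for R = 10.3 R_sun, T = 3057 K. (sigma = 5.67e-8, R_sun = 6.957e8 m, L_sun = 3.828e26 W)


R = 10.3 * 6.957e8 m = 7.16571e+09 m. L = 4*pi*R^2*sigma*T^4 = 4*pi*(7.16571e+09)^2 * 5.67e-8 * 3057^4 = 3.19516385e+27 W. L/L_sun = 3.19516385e+27 / 3.828e26 = 8.3468

8.3468 L_sun


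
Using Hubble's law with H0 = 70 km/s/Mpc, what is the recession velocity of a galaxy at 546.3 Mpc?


v = H0 * d = 70 * 546.3 = 38241.0

38241.0 km/s


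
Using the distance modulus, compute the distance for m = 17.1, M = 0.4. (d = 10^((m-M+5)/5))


d = 10^((m - M + 5)/5) = 10^((17.1 - 0.4 + 5)/5) = 21877.6162

21877.6162 pc


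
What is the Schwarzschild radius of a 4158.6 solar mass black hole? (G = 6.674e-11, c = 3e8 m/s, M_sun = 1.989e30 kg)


M = 4158.6 * 1.989e30 kg = 8.2714554e+33 kg. rs = 2GM/c^2 = 2 * 6.674e-11 * 8.2714554e+33 / (3e8)^2 = 1.227e+07

1.227e+07 m


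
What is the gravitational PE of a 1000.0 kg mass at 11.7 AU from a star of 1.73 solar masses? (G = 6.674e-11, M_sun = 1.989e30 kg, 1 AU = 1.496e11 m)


M = 1.73 * 1.989e30 kg = 3.44097e+30 kg; r = 11.7 AU * 1.496e11 m/AU = 1.75032e+12 m. U = -GM*m/r = -(6.674e-11 * 3.44097e+30 * 1000.0) / 1.75032e+12 = -1.312e+11

-1.312e+11 J


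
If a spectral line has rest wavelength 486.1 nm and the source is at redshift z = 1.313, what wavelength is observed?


lam_obs = lam_emit * (1 + z) = 486.1 * (1 + 1.313) = 1124.3493

1124.3493 nm


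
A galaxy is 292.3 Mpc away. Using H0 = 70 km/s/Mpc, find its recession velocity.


v = H0 * d = 70 * 292.3 = 20461.0

20461.0 km/s


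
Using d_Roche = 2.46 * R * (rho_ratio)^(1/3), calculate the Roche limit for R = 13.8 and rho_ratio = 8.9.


d_Roche = 2.46 * 13.8 * 8.9^(1/3) = 70.3522

70.3522


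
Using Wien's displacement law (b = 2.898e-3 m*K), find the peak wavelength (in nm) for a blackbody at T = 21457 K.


lam_max = b / T = 2.898e-3 / 21457 = 1.351e-07 m = 135.0608 nm

135.0608 nm


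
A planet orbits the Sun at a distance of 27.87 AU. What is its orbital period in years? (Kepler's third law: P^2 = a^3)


P = a^(3/2) = 27.87^1.5 = 147.1314

147.1314 years


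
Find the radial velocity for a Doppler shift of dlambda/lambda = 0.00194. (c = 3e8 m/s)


v = (dlambda/lambda) * c = 0.00194 * 3e8 = 582000.0

582000.0 m/s


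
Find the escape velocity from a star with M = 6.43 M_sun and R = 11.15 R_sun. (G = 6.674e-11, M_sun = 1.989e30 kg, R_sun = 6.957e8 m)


M = 6.43 * 1.989e30 kg = 1.278927e+31 kg; R = 11.15 * 6.957e8 m = 7.757055e+09 m. v_esc = sqrt(2GM/R) = sqrt(2 * 6.674e-11 * 1.278927e+31 / 7.757055e+09) = 469118.4802

469118.4802 m/s


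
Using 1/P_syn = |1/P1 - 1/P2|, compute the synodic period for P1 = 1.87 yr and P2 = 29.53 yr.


1/P_syn = |1/P1 - 1/P2| = |1/1.87 - 1/29.53| => P_syn = 1.9964

1.9964 years


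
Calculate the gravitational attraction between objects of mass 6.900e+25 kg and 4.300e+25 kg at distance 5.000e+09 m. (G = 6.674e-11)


F = G*m1*m2/r^2 = 6.674e-11 * 6.900e+25 * 4.300e+25 / (5.000e+09)^2 = 6.674e-11 * 2.967e+51 / 2.500e+19 = 7.921e+21

7.921e+21 N


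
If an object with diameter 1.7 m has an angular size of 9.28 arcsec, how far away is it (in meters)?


D = size / theta_rad, theta_rad = 9.28 * pi/(180*3600) = 4.499e-05, D = 37785.5787

37785.5787 m


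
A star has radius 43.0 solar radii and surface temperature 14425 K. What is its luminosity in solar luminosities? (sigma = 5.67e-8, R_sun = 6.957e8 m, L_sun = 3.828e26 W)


R = 43.0 * 6.957e8 m = 2.99151e+10 m. L = 4*pi*R^2*sigma*T^4 = 4*pi*(2.99151e+10)^2 * 5.67e-8 * 14425^4 = 2.76081387e+31 W. L/L_sun = 2.76081387e+31 / 3.828e26 = 72121.5744

72121.5744 L_sun


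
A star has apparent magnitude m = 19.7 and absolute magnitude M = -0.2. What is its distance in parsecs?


d = 10^((m - M + 5)/5) = 10^((19.7 - -0.2 + 5)/5) = 95499.2586

95499.2586 pc


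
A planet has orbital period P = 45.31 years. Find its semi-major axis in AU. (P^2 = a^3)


a = P^(2/3) = 45.31^(2/3) = 12.7095

12.7095 AU


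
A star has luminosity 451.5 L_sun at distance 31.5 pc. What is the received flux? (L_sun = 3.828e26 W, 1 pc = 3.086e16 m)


F = L / (4*pi*d^2) = 1.728e+29 / (4*pi*(9.721e+17)^2) = 1.455e-08

1.455e-08 W/m^2


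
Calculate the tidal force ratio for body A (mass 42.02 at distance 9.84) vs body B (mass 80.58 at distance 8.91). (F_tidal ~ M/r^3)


Ratio = (M1/r1^3) / (M2/r2^3) = (42.02/9.84^3) / (80.58/8.91^3) = 0.3871

0.3871


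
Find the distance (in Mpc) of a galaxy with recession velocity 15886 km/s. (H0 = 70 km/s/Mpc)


d = v / H0 = 15886 / 70 = 226.9429

226.9429 Mpc


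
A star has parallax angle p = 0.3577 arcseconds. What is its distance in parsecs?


d = 1/p = 1/0.3577 = 2.7956

2.7956 pc


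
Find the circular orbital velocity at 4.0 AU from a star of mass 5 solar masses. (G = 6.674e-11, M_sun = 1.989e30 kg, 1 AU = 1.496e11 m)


v = sqrt(GM/r) = sqrt(6.674e-11 * 9.945e+30 / 5.984e+11) = 33304.2534

33304.2534 m/s


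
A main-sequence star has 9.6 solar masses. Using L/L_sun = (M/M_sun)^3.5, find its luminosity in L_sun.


L/L_sun = (M/M_sun)^3.5 = 9.6^3.5 = 2741.2542

2741.2542 L_sun


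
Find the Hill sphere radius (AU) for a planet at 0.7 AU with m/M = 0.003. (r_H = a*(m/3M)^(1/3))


r_H = a * (m/3M)^(1/3) = 0.7 * (0.003/3)^(1/3) = 0.07

0.07 AU


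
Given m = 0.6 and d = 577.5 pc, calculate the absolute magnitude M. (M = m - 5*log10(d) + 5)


M = m - 5*log10(d) + 5 = 0.6 - 5*log10(577.5) + 5 = -8.2078

-8.2078


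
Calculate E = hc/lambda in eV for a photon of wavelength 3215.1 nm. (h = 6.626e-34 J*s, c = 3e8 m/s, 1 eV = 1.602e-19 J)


E = hc/lambda = 6.626e-34 * 3e8 / 3.215e-06 = 6.183e-20 J = 0.3859 eV

0.3859 eV


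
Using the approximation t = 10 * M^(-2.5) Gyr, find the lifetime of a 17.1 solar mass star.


t = 10 * M^(-2.5) = 10 * 17.1^(-2.5) = 0.0083

0.0083 Gyr


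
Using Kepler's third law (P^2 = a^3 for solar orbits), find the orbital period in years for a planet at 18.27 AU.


P = a^(3/2) = 18.27^1.5 = 78.0922

78.0922 years


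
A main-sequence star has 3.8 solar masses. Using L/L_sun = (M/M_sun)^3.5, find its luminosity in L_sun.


L/L_sun = (M/M_sun)^3.5 = 3.8^3.5 = 106.9652

106.9652 L_sun


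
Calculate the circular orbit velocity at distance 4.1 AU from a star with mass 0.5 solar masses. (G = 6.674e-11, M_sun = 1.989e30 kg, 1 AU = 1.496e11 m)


v = sqrt(GM/r) = sqrt(6.674e-11 * 9.945e+29 / 6.134e+11) = 10402.5011

10402.5011 m/s


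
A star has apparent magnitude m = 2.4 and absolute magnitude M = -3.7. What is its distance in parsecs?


d = 10^((m - M + 5)/5) = 10^((2.4 - -3.7 + 5)/5) = 165.9587

165.9587 pc


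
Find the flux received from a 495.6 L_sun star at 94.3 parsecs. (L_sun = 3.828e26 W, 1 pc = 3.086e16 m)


F = L / (4*pi*d^2) = 1.897e+29 / (4*pi*(2.910e+18)^2) = 1.783e-09

1.783e-09 W/m^2


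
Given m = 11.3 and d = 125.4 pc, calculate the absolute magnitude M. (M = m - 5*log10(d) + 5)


M = m - 5*log10(d) + 5 = 11.3 - 5*log10(125.4) + 5 = 5.8085

5.8085


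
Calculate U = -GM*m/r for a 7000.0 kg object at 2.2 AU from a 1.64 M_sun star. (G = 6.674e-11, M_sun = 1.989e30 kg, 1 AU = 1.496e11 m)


M = 1.64 * 1.989e30 kg = 3.26196e+30 kg; r = 2.2 AU * 1.496e11 m/AU = 3.2912e+11 m. U = -GM*m/r = -(6.674e-11 * 3.26196e+30 * 7000.0) / 3.2912e+11 = -4.630e+12

-4.630e+12 J


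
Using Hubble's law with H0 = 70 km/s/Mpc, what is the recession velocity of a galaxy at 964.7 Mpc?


v = H0 * d = 70 * 964.7 = 67529.0

67529.0 km/s


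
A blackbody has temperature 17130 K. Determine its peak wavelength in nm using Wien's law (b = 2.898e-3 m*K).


lam_max = b / T = 2.898e-3 / 17130 = 1.692e-07 m = 169.1769 nm

169.1769 nm


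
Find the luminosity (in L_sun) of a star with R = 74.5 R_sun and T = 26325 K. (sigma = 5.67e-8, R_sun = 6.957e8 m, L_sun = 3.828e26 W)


R = 74.5 * 6.957e8 m = 5.182965e+10 m. L = 4*pi*R^2*sigma*T^4 = 4*pi*(5.182965e+10)^2 * 5.67e-8 * 26325^4 = 9.192274707e+32 W. L/L_sun = 9.192274707e+32 / 3.828e26 = 2.401e+06

2.401e+06 L_sun


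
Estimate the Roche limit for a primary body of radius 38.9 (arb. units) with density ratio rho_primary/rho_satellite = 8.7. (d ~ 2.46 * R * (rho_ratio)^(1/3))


d_Roche = 2.46 * 38.9 * 8.7^(1/3) = 196.8148

196.8148


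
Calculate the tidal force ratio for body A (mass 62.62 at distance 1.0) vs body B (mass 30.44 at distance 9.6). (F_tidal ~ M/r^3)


Ratio = (M1/r1^3) / (M2/r2^3) = (62.62/1.0^3) / (30.44/9.6^3) = 1820.045

1820.045


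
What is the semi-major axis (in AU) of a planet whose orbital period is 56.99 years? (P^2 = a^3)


a = P^(2/3) = 56.99^(2/3) = 14.8092

14.8092 AU


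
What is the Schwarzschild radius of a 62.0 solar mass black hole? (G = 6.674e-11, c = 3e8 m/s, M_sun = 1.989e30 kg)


M = 62.0 * 1.989e30 kg = 1.23318e+32 kg. rs = 2GM/c^2 = 2 * 6.674e-11 * 1.23318e+32 / (3e8)^2 = 182894.296

182894.296 m


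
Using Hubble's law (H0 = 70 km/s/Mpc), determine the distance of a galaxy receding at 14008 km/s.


d = v / H0 = 14008 / 70 = 200.1143

200.1143 Mpc


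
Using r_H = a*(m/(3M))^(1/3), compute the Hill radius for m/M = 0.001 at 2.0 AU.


r_H = a * (m/3M)^(1/3) = 2.0 * (0.001/3)^(1/3) = 0.1387

0.1387 AU


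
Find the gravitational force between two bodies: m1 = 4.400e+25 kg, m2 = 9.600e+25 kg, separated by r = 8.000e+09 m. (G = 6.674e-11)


F = G*m1*m2/r^2 = 6.674e-11 * 4.400e+25 * 9.600e+25 / (8.000e+09)^2 = 6.674e-11 * 4.224e+51 / 6.400e+19 = 4.405e+21

4.405e+21 N


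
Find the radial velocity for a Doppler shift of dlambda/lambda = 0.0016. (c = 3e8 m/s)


v = (dlambda/lambda) * c = 0.0016 * 3e8 = 480000.0

480000.0 m/s


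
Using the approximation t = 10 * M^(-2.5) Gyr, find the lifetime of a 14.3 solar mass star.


t = 10 * M^(-2.5) = 10 * 14.3^(-2.5) = 0.0129

0.0129 Gyr


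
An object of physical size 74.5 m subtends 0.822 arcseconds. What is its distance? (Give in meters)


D = size / theta_rad, theta_rad = 0.822 * pi/(180*3600) = 3.985e-06, D = 1.869e+07

1.869e+07 m


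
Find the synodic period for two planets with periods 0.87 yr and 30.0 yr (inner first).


1/P_syn = |1/P1 - 1/P2| = |1/0.87 - 1/30.0| => P_syn = 0.896

0.896 years


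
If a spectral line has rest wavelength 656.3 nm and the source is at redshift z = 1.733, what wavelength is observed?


lam_obs = lam_emit * (1 + z) = 656.3 * (1 + 1.733) = 1793.6679

1793.6679 nm


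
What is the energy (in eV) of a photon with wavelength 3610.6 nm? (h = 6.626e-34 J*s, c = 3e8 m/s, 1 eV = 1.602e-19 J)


E = hc/lambda = 6.626e-34 * 3e8 / 3.611e-06 = 5.505e-20 J = 0.3437 eV

0.3437 eV


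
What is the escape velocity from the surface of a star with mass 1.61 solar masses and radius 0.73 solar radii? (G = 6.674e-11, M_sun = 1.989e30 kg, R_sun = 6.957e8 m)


M = 1.61 * 1.989e30 kg = 3.20229e+30 kg; R = 0.73 * 6.957e8 m = 5.07861e+08 m. v_esc = sqrt(2GM/R) = sqrt(2 * 6.674e-11 * 3.20229e+30 / 5.07861e+08) = 917415.3383

917415.3383 m/s


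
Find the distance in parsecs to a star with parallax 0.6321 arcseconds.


d = 1/p = 1/0.6321 = 1.582

1.582 pc


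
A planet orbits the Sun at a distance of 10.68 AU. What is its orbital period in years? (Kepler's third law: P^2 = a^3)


P = a^(3/2) = 10.68^1.5 = 34.9025

34.9025 years


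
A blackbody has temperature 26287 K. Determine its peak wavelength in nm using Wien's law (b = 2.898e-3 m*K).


lam_max = b / T = 2.898e-3 / 26287 = 1.102e-07 m = 110.2446 nm

110.2446 nm


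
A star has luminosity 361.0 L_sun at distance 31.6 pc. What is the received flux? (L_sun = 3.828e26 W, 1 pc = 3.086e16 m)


F = L / (4*pi*d^2) = 1.382e+29 / (4*pi*(9.752e+17)^2) = 1.156e-08

1.156e-08 W/m^2


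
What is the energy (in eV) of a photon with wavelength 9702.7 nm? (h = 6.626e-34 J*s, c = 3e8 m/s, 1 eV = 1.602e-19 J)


E = hc/lambda = 6.626e-34 * 3e8 / 9.703e-06 = 2.049e-20 J = 0.1279 eV

0.1279 eV


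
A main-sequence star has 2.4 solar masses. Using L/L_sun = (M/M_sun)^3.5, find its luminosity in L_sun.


L/L_sun = (M/M_sun)^3.5 = 2.4^3.5 = 21.416

21.416 L_sun


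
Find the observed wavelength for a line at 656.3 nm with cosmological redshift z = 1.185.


lam_obs = lam_emit * (1 + z) = 656.3 * (1 + 1.185) = 1434.0155

1434.0155 nm


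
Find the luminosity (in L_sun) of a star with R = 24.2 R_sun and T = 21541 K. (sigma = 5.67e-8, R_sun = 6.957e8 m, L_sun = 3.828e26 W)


R = 24.2 * 6.957e8 m = 1.683594e+10 m. L = 4*pi*R^2*sigma*T^4 = 4*pi*(1.683594e+10)^2 * 5.67e-8 * 21541^4 = 4.348416195e+31 W. L/L_sun = 4.348416195e+31 / 3.828e26 = 113594.9894

113594.9894 L_sun


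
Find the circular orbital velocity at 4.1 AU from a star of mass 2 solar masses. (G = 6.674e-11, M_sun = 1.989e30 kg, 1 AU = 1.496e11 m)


v = sqrt(GM/r) = sqrt(6.674e-11 * 3.978e+30 / 6.134e+11) = 20805.0022

20805.0022 m/s


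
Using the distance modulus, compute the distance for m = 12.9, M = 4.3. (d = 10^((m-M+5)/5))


d = 10^((m - M + 5)/5) = 10^((12.9 - 4.3 + 5)/5) = 524.8075

524.8075 pc


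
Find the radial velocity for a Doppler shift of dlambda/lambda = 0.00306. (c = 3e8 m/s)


v = (dlambda/lambda) * c = 0.00306 * 3e8 = 918000.0

918000.0 m/s


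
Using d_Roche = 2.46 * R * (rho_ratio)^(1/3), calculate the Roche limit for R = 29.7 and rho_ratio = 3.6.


d_Roche = 2.46 * 29.7 * 3.6^(1/3) = 111.9762

111.9762


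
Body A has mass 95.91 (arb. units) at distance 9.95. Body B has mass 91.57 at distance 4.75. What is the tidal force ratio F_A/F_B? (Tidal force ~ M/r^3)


Ratio = (M1/r1^3) / (M2/r2^3) = (95.91/9.95^3) / (91.57/4.75^3) = 0.114

0.114


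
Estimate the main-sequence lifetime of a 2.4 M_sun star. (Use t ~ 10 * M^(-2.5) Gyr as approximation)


t = 10 * M^(-2.5) = 10 * 2.4^(-2.5) = 1.1207

1.1207 Gyr


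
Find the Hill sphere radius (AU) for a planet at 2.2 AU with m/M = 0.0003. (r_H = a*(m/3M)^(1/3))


r_H = a * (m/3M)^(1/3) = 2.2 * (0.0003/3)^(1/3) = 0.1021

0.1021 AU


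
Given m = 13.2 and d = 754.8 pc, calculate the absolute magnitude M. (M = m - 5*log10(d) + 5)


M = m - 5*log10(d) + 5 = 13.2 - 5*log10(754.8) + 5 = 3.8108

3.8108


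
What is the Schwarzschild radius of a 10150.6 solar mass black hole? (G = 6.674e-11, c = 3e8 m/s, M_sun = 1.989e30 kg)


M = 10150.6 * 1.989e30 kg = 2.01895434e+34 kg. rs = 2GM/c^2 = 2 * 6.674e-11 * 2.01895434e+34 / (3e8)^2 = 2.994e+07

2.994e+07 m


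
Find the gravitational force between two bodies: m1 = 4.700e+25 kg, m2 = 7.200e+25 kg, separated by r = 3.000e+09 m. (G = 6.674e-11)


F = G*m1*m2/r^2 = 6.674e-11 * 4.700e+25 * 7.200e+25 / (3.000e+09)^2 = 6.674e-11 * 3.384e+51 / 9.000e+18 = 2.509e+22

2.509e+22 N


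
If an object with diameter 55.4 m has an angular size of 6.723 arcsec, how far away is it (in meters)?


D = size / theta_rad, theta_rad = 6.723 * pi/(180*3600) = 3.259e-05, D = 1.700e+06

1.700e+06 m


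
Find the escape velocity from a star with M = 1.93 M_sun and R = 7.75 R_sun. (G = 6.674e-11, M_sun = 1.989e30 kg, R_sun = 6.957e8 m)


M = 1.93 * 1.989e30 kg = 3.83877e+30 kg; R = 7.75 * 6.957e8 m = 5.391675e+09 m. v_esc = sqrt(2GM/R) = sqrt(2 * 6.674e-11 * 3.83877e+30 / 5.391675e+09) = 308277.8292

308277.8292 m/s


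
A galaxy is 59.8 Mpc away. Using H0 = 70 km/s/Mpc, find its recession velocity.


v = H0 * d = 70 * 59.8 = 4186.0

4186.0 km/s


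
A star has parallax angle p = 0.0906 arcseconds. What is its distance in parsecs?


d = 1/p = 1/0.0906 = 11.0375

11.0375 pc


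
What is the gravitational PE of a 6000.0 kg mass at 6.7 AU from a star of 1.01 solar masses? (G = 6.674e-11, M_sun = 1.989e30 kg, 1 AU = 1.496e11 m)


M = 1.01 * 1.989e30 kg = 2.00889e+30 kg; r = 6.7 AU * 1.496e11 m/AU = 1.00232e+12 m. U = -GM*m/r = -(6.674e-11 * 2.00889e+30 * 6000.0) / 1.00232e+12 = -8.026e+11

-8.026e+11 J


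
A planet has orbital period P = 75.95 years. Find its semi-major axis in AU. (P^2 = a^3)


a = P^(2/3) = 75.95^(2/3) = 17.9343

17.9343 AU


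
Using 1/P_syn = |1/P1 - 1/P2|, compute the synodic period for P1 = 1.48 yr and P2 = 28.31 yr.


1/P_syn = |1/P1 - 1/P2| = |1/1.48 - 1/28.31| => P_syn = 1.5616

1.5616 years


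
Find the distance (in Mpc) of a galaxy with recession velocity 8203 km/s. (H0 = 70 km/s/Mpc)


d = v / H0 = 8203 / 70 = 117.1857

117.1857 Mpc


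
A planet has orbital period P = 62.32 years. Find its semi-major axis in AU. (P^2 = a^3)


a = P^(2/3) = 62.32^(2/3) = 15.7188

15.7188 AU


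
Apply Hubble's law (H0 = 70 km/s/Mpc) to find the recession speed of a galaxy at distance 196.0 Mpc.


v = H0 * d = 70 * 196.0 = 13720.0

13720.0 km/s


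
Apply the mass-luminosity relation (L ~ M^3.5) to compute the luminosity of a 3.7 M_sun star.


L/L_sun = (M/M_sun)^3.5 = 3.7^3.5 = 97.433

97.433 L_sun


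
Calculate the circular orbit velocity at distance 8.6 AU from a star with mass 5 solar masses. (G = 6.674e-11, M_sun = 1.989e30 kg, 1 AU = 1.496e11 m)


v = sqrt(GM/r) = sqrt(6.674e-11 * 9.945e+30 / 1.287e+12) = 22713.3123

22713.3123 m/s


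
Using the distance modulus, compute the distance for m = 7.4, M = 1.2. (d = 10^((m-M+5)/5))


d = 10^((m - M + 5)/5) = 10^((7.4 - 1.2 + 5)/5) = 173.7801

173.7801 pc


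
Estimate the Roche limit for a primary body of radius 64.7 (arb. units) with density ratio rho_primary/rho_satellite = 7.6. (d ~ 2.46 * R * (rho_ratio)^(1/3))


d_Roche = 2.46 * 64.7 * 7.6^(1/3) = 312.9276

312.9276


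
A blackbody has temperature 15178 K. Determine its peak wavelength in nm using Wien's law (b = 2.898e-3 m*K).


lam_max = b / T = 2.898e-3 / 15178 = 1.909e-07 m = 190.9342 nm

190.9342 nm


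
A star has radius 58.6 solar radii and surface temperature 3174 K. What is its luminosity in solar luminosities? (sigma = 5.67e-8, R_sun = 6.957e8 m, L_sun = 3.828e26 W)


R = 58.6 * 6.957e8 m = 4.076802e+10 m. L = 4*pi*R^2*sigma*T^4 = 4*pi*(4.076802e+10)^2 * 5.67e-8 * 3174^4 = 1.201876521e+29 W. L/L_sun = 1.201876521e+29 / 3.828e26 = 313.9698

313.9698 L_sun


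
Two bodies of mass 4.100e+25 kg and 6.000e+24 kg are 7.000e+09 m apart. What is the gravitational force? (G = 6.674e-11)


F = G*m1*m2/r^2 = 6.674e-11 * 4.100e+25 * 6.000e+24 / (7.000e+09)^2 = 6.674e-11 * 2.460e+50 / 4.900e+19 = 3.351e+20

3.351e+20 N


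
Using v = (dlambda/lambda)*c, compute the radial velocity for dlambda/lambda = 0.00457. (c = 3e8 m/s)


v = (dlambda/lambda) * c = 0.00457 * 3e8 = 1.371e+06

1.371e+06 m/s


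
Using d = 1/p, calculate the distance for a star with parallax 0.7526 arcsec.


d = 1/p = 1/0.7526 = 1.3287

1.3287 pc


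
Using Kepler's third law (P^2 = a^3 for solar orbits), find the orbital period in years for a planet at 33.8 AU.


P = a^(3/2) = 33.8^1.5 = 196.5057

196.5057 years


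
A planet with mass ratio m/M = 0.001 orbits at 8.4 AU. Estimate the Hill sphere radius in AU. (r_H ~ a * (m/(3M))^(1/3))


r_H = a * (m/3M)^(1/3) = 8.4 * (0.001/3)^(1/3) = 0.5824

0.5824 AU


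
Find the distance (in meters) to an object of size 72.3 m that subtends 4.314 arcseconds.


D = size / theta_rad, theta_rad = 4.314 * pi/(180*3600) = 2.091e-05, D = 3.457e+06

3.457e+06 m


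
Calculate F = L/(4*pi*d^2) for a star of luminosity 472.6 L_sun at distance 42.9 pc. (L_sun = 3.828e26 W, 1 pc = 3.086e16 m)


F = L / (4*pi*d^2) = 1.809e+29 / (4*pi*(1.324e+18)^2) = 8.214e-09

8.214e-09 W/m^2


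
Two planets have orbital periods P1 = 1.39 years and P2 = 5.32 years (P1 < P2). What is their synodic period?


1/P_syn = |1/P1 - 1/P2| = |1/1.39 - 1/5.32| => P_syn = 1.8816

1.8816 years


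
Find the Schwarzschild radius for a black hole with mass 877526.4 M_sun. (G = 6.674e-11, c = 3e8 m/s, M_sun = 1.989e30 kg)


M = 877526.4 * 1.989e30 kg = 1.74540001e+36 kg. rs = 2GM/c^2 = 2 * 6.674e-11 * 1.74540001e+36 / (3e8)^2 = 2.589e+09

2.589e+09 m


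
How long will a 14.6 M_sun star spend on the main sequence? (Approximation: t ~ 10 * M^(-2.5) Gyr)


t = 10 * M^(-2.5) = 10 * 14.6^(-2.5) = 0.0123

0.0123 Gyr


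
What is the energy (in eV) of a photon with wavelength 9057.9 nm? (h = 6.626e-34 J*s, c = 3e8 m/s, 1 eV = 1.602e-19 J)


E = hc/lambda = 6.626e-34 * 3e8 / 9.058e-06 = 2.195e-20 J = 0.137 eV

0.137 eV


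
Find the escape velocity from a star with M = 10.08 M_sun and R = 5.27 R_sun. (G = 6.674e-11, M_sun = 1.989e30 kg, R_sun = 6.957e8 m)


M = 10.08 * 1.989e30 kg = 2.004912e+31 kg; R = 5.27 * 6.957e8 m = 3.666339e+09 m. v_esc = sqrt(2GM/R) = sqrt(2 * 6.674e-11 * 2.004912e+31 / 3.666339e+09) = 854357.1283

854357.1283 m/s


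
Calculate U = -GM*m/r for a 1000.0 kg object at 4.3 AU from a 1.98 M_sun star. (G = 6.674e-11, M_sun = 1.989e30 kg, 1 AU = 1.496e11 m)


M = 1.98 * 1.989e30 kg = 3.93822e+30 kg; r = 4.3 AU * 1.496e11 m/AU = 6.4328e+11 m. U = -GM*m/r = -(6.674e-11 * 3.93822e+30 * 1000.0) / 6.4328e+11 = -4.086e+11

-4.086e+11 J


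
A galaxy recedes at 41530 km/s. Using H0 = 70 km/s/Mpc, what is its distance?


d = v / H0 = 41530 / 70 = 593.2857

593.2857 Mpc


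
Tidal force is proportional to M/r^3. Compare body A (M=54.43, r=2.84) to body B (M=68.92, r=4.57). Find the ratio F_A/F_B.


Ratio = (M1/r1^3) / (M2/r2^3) = (54.43/2.84^3) / (68.92/4.57^3) = 3.2907

3.2907


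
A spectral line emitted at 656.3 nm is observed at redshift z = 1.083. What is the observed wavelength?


lam_obs = lam_emit * (1 + z) = 656.3 * (1 + 1.083) = 1367.0729

1367.0729 nm


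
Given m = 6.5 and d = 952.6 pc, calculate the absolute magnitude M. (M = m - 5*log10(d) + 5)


M = m - 5*log10(d) + 5 = 6.5 - 5*log10(952.6) + 5 = -3.3946

-3.3946


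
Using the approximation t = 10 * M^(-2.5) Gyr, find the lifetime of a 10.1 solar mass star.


t = 10 * M^(-2.5) = 10 * 10.1^(-2.5) = 0.0308

0.0308 Gyr


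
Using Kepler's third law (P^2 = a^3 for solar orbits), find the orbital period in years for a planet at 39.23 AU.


P = a^(3/2) = 39.23^1.5 = 245.7126

245.7126 years


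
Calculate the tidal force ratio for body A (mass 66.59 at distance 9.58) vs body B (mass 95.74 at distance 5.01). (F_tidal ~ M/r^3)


Ratio = (M1/r1^3) / (M2/r2^3) = (66.59/9.58^3) / (95.74/5.01^3) = 0.0995

0.0995


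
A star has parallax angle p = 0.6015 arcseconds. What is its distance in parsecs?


d = 1/p = 1/0.6015 = 1.6625

1.6625 pc


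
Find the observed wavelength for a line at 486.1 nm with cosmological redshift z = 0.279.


lam_obs = lam_emit * (1 + z) = 486.1 * (1 + 0.279) = 621.7219

621.7219 nm


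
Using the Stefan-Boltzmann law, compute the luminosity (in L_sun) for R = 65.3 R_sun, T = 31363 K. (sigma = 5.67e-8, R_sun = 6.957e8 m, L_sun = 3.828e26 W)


R = 65.3 * 6.957e8 m = 4.542921e+10 m. L = 4*pi*R^2*sigma*T^4 = 4*pi*(4.542921e+10)^2 * 5.67e-8 * 31363^4 = 1.422766675e+33 W. L/L_sun = 1.422766675e+33 / 3.828e26 = 3.717e+06

3.717e+06 L_sun


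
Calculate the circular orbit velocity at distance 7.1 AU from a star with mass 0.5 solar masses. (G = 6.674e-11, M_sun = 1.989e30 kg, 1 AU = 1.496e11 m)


v = sqrt(GM/r) = sqrt(6.674e-11 * 9.945e+29 / 1.062e+12) = 7904.9754

7904.9754 m/s


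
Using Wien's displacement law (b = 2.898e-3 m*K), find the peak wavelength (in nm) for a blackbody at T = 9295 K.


lam_max = b / T = 2.898e-3 / 9295 = 3.118e-07 m = 311.7805 nm

311.7805 nm


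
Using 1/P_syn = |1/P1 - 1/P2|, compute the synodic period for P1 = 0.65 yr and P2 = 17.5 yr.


1/P_syn = |1/P1 - 1/P2| = |1/0.65 - 1/17.5| => P_syn = 0.6751

0.6751 years


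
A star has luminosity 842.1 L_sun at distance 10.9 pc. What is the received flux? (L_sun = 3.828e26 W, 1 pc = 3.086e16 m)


F = L / (4*pi*d^2) = 3.224e+29 / (4*pi*(3.364e+17)^2) = 2.267e-07

2.267e-07 W/m^2


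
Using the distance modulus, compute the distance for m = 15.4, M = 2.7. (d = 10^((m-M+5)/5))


d = 10^((m - M + 5)/5) = 10^((15.4 - 2.7 + 5)/5) = 3467.3685

3467.3685 pc


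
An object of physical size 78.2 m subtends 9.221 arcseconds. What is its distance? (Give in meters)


D = size / theta_rad, theta_rad = 9.221 * pi/(180*3600) = 4.470e-05, D = 1.749e+06

1.749e+06 m


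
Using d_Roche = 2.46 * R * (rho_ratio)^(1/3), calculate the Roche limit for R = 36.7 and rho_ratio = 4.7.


d_Roche = 2.46 * 36.7 * 4.7^(1/3) = 151.2286

151.2286


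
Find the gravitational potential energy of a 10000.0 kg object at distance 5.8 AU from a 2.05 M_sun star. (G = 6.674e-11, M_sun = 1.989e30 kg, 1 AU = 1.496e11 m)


M = 2.05 * 1.989e30 kg = 4.07745e+30 kg; r = 5.8 AU * 1.496e11 m/AU = 8.6768e+11 m. U = -GM*m/r = -(6.674e-11 * 4.07745e+30 * 10000.0) / 8.6768e+11 = -3.136e+12

-3.136e+12 J


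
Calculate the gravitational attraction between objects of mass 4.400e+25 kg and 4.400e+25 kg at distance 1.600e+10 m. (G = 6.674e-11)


F = G*m1*m2/r^2 = 6.674e-11 * 4.400e+25 * 4.400e+25 / (1.600e+10)^2 = 6.674e-11 * 1.936e+51 / 2.560e+20 = 5.047e+20

5.047e+20 N


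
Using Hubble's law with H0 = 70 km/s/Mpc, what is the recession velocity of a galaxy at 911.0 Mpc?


v = H0 * d = 70 * 911.0 = 63770.0

63770.0 km/s


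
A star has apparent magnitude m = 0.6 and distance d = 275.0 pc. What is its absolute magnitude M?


M = m - 5*log10(d) + 5 = 0.6 - 5*log10(275.0) + 5 = -6.5967

-6.5967


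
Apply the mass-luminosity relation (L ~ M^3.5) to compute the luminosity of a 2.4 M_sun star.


L/L_sun = (M/M_sun)^3.5 = 2.4^3.5 = 21.416

21.416 L_sun


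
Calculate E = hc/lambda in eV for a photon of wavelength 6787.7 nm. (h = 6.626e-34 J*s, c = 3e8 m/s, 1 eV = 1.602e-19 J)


E = hc/lambda = 6.626e-34 * 3e8 / 6.788e-06 = 2.929e-20 J = 0.1828 eV

0.1828 eV


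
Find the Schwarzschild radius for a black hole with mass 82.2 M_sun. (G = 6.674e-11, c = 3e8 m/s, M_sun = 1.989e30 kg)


M = 82.2 * 1.989e30 kg = 1.634958e+32 kg. rs = 2GM/c^2 = 2 * 6.674e-11 * 1.634958e+32 / (3e8)^2 = 242482.4376

242482.4376 m


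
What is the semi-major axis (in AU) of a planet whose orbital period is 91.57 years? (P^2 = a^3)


a = P^(2/3) = 91.57^(2/3) = 20.3159

20.3159 AU


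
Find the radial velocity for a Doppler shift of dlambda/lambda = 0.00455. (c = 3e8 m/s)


v = (dlambda/lambda) * c = 0.00455 * 3e8 = 1.365e+06

1.365e+06 m/s


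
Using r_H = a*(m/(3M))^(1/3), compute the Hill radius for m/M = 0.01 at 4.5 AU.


r_H = a * (m/3M)^(1/3) = 4.5 * (0.01/3)^(1/3) = 0.6722

0.6722 AU


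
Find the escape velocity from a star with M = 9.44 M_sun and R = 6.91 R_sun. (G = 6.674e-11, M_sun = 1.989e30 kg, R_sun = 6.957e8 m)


M = 9.44 * 1.989e30 kg = 1.877616e+31 kg; R = 6.91 * 6.957e8 m = 4.807287e+09 m. v_esc = sqrt(2GM/R) = sqrt(2 * 6.674e-11 * 1.877616e+31 / 4.807287e+09) = 722040.3405

722040.3405 m/s


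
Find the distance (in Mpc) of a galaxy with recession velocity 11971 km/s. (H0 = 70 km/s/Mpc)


d = v / H0 = 11971 / 70 = 171.0143

171.0143 Mpc


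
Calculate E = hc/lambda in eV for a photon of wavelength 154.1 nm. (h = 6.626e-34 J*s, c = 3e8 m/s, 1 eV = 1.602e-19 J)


E = hc/lambda = 6.626e-34 * 3e8 / 1.541e-07 = 1.290e-18 J = 8.0521 eV

8.0521 eV


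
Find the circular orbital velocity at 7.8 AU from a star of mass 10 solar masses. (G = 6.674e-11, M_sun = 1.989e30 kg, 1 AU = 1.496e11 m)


v = sqrt(GM/r) = sqrt(6.674e-11 * 1.989e+31 / 1.167e+12) = 33728.5285

33728.5285 m/s


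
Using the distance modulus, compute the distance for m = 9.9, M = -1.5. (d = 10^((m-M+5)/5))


d = 10^((m - M + 5)/5) = 10^((9.9 - -1.5 + 5)/5) = 1905.4607

1905.4607 pc


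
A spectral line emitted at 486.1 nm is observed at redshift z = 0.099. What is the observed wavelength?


lam_obs = lam_emit * (1 + z) = 486.1 * (1 + 0.099) = 534.2239

534.2239 nm


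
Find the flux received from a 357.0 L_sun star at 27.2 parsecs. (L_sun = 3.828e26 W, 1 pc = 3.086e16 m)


F = L / (4*pi*d^2) = 1.367e+29 / (4*pi*(8.394e+17)^2) = 1.543e-08

1.543e-08 W/m^2


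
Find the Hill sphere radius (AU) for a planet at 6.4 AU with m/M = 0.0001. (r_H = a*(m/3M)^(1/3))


r_H = a * (m/3M)^(1/3) = 6.4 * (0.0001/3)^(1/3) = 0.206

0.206 AU


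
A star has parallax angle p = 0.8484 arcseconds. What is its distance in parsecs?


d = 1/p = 1/0.8484 = 1.1787

1.1787 pc


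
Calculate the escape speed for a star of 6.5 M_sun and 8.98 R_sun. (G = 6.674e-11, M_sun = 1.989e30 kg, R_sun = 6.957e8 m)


M = 6.5 * 1.989e30 kg = 1.29285e+31 kg; R = 8.98 * 6.957e8 m = 6.247386e+09 m. v_esc = sqrt(2GM/R) = sqrt(2 * 6.674e-11 * 1.29285e+31 / 6.247386e+09) = 525572.9426

525572.9426 m/s


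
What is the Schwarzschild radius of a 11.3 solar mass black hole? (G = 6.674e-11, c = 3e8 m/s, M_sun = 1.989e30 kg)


M = 11.3 * 1.989e30 kg = 2.24757e+31 kg. rs = 2GM/c^2 = 2 * 6.674e-11 * 2.24757e+31 / (3e8)^2 = 33333.9604

33333.9604 m


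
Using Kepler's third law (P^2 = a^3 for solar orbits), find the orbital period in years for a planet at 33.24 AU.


P = a^(3/2) = 33.24^1.5 = 191.6424

191.6424 years


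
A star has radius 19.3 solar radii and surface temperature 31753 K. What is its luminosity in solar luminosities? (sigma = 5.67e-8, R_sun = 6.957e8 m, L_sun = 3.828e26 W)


R = 19.3 * 6.957e8 m = 1.342701e+10 m. L = 4*pi*R^2*sigma*T^4 = 4*pi*(1.342701e+10)^2 * 5.67e-8 * 31753^4 = 1.305841905e+32 W. L/L_sun = 1.305841905e+32 / 3.828e26 = 341129.0243

341129.0243 L_sun


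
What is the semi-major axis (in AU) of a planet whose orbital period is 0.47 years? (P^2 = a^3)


a = P^(2/3) = 0.47^(2/3) = 0.6045

0.6045 AU


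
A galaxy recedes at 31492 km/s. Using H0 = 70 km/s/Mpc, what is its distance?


d = v / H0 = 31492 / 70 = 449.8857

449.8857 Mpc


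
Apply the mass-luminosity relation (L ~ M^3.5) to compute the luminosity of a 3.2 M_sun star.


L/L_sun = (M/M_sun)^3.5 = 3.2^3.5 = 58.6172

58.6172 L_sun


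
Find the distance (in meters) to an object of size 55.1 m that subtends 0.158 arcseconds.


D = size / theta_rad, theta_rad = 0.158 * pi/(180*3600) = 7.660e-07, D = 7.193e+07

7.193e+07 m


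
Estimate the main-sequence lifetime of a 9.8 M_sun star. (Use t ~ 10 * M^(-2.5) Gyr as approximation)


t = 10 * M^(-2.5) = 10 * 9.8^(-2.5) = 0.0333

0.0333 Gyr


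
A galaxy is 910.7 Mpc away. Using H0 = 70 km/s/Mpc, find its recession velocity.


v = H0 * d = 70 * 910.7 = 63749.0

63749.0 km/s


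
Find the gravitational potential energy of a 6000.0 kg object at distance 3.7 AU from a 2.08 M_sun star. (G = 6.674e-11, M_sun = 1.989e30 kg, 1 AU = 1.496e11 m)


M = 2.08 * 1.989e30 kg = 4.13712e+30 kg; r = 3.7 AU * 1.496e11 m/AU = 5.5352e+11 m. U = -GM*m/r = -(6.674e-11 * 4.13712e+30 * 6000.0) / 5.5352e+11 = -2.993e+12

-2.993e+12 J
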